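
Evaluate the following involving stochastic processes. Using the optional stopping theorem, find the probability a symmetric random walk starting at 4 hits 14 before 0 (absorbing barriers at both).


By optional stopping theorem: E(M at tau) = M(0) = 4
P(hit 14)*14 + P(hit 0)*0 = 4
P(hit 14) = (4 - 0)/(14 - 0) = 2/7 = 0.2857

0.2857


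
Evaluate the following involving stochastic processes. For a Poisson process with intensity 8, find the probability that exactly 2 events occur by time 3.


P(N(t)=k) = (lambda*t)^k * exp(-lambda*t) / k!
lambda*t = 24
= 24^2 * exp(-24) / 2!
= 576 * 3.7751e-11 / 2
= 1.0872e-08

1.0872e-08


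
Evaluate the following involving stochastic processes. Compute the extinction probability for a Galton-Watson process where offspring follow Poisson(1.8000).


Since mu = 1.8000 > 1, extinction prob q < 1.
Solve s = exp(mu*(s-1)) iteratively.
q = 0.2676

0.2676


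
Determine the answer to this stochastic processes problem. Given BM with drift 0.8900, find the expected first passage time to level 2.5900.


Expected first passage time = a/mu
= 2.5900/0.8900
= 2.9101

2.9101


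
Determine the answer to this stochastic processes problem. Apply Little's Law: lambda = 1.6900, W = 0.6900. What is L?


Little's Law: L = lambda * W
= 1.6900 * 0.6900
= 1.1661

1.1661


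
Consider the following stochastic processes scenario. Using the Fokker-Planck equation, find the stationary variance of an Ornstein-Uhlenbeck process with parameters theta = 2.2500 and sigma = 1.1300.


Stationary variance = sigma^2 / (2*theta)
= 1.1300^2 / (2*2.2500)
= 1.2769 / 4.5000
= 0.2838

0.2838


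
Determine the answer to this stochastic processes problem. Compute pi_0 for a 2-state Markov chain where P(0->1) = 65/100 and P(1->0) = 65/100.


Stationary distribution: pi_0 = p10/(p01+p10), pi_1 = p01/(p01+p10)
p01 = 0.6500, p10 = 0.6500
pi_0 = 0.5000

0.5000


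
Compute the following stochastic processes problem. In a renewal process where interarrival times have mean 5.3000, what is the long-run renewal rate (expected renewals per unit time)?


Long-run renewal rate = 1/E(X)
= 1/5.3000
= 0.1887

0.1887


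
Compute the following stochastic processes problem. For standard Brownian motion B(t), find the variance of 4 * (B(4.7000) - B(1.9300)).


Var(alpha*(B(t)-B(s))) = alpha^2 * (t-s)
= 4^2 * (4.7000 - 1.9300)
= 16 * 2.7700
= 44.3200

44.3200


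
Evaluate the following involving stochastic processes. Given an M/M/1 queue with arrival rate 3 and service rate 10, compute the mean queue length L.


rho = 3/10 = 0.3000
L = rho/(1-rho)
= 0.3000/0.7000
= 0.4286

0.4286


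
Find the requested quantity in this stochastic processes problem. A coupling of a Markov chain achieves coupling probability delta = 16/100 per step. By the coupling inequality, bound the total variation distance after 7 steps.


TV distance bound <= (1-delta)^n
= (1 - 0.1600)^7
= 0.8400^7
= 0.2951

0.2951


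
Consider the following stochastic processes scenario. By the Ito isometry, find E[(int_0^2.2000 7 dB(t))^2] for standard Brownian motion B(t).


By Ito isometry: E[(int f dB)^2] = int f^2 dt
= 7^2 * 2.2000
= 49 * 2.2000 = 107.8000

107.8000


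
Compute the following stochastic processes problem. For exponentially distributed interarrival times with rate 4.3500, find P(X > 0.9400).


P(X > t) = exp(-lambda * t)
= exp(-4.3500 * 0.9400)
= exp(-4.0890) = 0.0168

0.0168


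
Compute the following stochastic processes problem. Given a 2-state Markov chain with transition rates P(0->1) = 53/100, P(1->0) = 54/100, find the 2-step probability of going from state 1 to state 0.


Computing P^2 by matrix multiplication.
P = [[0.4700, 0.5300], [0.5400, 0.4600]]
After raising P to the power 2:
P^2(1,0) = 0.5022

0.5022


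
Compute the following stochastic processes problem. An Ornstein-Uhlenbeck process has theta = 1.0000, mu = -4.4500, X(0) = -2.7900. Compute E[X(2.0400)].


E[X(t)] = mu + (X(0) - mu)*exp(-theta*t)
= -4.4500 + (-2.7900 - -4.4500)*exp(-1.0000*2.0400)
= -4.4500 + 1.6600 * 0.1300
= -4.2342

-4.2342


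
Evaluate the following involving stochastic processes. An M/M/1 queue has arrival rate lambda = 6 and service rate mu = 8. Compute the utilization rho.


rho = lambda/mu
= 6/8
= 0.7500

0.7500


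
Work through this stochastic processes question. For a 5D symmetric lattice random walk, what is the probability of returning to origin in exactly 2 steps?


P(return in 2 steps) = P(reverse first step) = 1/(2d)
= 1/10
= 0.1000

0.1000


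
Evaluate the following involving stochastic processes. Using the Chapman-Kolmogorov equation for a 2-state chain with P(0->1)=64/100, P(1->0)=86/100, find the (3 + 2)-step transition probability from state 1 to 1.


P^5 = P^3 * P^2
Computing via matrix multiplication of the transition matrix.
Entry (1,1) of P^5 = 0.4088

0.4088


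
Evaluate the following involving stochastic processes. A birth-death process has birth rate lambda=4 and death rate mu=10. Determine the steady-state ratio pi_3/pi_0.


For birth-death process, pi_n/pi_0 = (lambda/mu)^n
= (4/10)^3
= 0.0640

0.0640


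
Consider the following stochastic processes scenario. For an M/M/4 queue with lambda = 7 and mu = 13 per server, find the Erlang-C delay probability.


a = lambda/mu = 0.5385
rho = a/c = 0.1346
Erlang-C formula applied:
C(c,a) = 0.0024

0.0024


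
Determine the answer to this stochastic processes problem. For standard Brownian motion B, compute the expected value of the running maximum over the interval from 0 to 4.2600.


E(max B(s)) = sqrt(2t/pi)
= sqrt(2*4.2600/pi)
= sqrt(2.7120)
= 1.6468

1.6468


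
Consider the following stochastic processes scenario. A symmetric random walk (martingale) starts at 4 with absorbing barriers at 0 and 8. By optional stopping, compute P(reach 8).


By optional stopping theorem: E(M at tau) = M(0) = 4
P(hit 8)*8 + P(hit 0)*0 = 4
P(hit 8) = (4 - 0)/(8 - 0) = 1/2 = 0.5000

0.5000


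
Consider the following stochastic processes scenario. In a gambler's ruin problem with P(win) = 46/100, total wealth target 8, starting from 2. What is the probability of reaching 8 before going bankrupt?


Gambler's ruin formula:
r = q/p = 0.5400/0.4600 = 1.1739
P(win) = (1 - r^i)/(1 - r^N)
= (1 - 1.1739^2)/(1 - 1.1739^8)
= 0.1450

0.1450


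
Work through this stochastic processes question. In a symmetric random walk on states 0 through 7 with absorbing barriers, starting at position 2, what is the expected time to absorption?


For symmetric RW on 0,...,N with absorbing barriers, E(i) = i*(N-i)
E(2) = 2 * 5 = 10

10


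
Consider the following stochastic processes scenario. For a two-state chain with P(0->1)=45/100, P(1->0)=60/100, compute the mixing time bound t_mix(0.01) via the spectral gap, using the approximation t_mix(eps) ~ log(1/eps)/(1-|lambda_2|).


lambda_2 = |1 - p01 - p10| = |1 - 0.4500 - 0.6000| = 0.0500
t_mix ~ log(1/eps)/(1 - |lambda_2|)
= log(100)/(1 - 0.0500) = 4.6052/0.9500
= 4.8475

4.8475


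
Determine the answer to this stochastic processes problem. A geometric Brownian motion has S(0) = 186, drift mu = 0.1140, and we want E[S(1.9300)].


E[S(t)] = S(0) * exp(mu * t)
= 186 * exp(0.1140 * 1.9300)
= 186 * 1.2461
= 231.7749

231.7749


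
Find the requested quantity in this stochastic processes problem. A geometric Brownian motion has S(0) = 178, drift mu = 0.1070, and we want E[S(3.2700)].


E[S(t)] = S(0) * exp(mu * t)
= 178 * exp(0.1070 * 3.2700)
= 178 * 1.4189
= 252.5662

252.5662


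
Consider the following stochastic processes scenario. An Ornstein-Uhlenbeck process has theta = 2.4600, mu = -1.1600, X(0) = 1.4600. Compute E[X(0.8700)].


E[X(t)] = mu + (X(0) - mu)*exp(-theta*t)
= -1.1600 + (1.4600 - -1.1600)*exp(-2.4600*0.8700)
= -1.1600 + 2.6200 * 0.1176
= -0.8518

-0.8518


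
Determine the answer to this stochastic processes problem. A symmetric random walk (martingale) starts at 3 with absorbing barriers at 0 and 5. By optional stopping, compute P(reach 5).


By optional stopping theorem: E(M at tau) = M(0) = 3
P(hit 5)*5 + P(hit 0)*0 = 3
P(hit 5) = (3 - 0)/(5 - 0) = 3/5 = 0.6000

0.6000


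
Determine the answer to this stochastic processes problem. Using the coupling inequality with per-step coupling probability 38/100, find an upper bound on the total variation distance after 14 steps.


TV distance bound <= (1-delta)^n
= (1 - 0.3800)^14
= 0.6200^14
= 0.0012

0.0012


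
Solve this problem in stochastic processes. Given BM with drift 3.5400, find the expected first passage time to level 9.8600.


Expected first passage time = a/mu
= 9.8600/3.5400
= 2.7853

2.7853


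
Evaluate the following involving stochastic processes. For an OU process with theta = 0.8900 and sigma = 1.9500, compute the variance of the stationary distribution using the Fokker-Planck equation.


Stationary variance = sigma^2 / (2*theta)
= 1.9500^2 / (2*0.8900)
= 3.8025 / 1.7800
= 2.1362

2.1362


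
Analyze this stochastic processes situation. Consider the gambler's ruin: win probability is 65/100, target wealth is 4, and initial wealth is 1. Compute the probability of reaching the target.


Gambler's ruin formula:
r = q/p = 0.3500/0.6500 = 0.5385
P(win) = (1 - r^i)/(1 - r^N)
= (1 - 0.5385^1)/(1 - 0.5385^4)
= 0.5039

0.5039


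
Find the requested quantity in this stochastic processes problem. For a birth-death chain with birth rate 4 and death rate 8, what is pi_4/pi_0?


For birth-death process, pi_n/pi_0 = (lambda/mu)^n
= (4/8)^4
= 0.0625

0.0625


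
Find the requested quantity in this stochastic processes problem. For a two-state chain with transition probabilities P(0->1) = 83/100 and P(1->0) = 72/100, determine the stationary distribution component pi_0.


Stationary distribution: pi_0 = p10/(p01+p10), pi_1 = p01/(p01+p10)
p01 = 0.8300, p10 = 0.7200
pi_0 = 0.4645

0.4645


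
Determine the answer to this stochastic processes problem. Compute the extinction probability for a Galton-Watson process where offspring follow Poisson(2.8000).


Since mu = 2.8000 > 1, extinction prob q < 1.
Solve s = exp(mu*(s-1)) iteratively.
q = 0.0750

0.0750


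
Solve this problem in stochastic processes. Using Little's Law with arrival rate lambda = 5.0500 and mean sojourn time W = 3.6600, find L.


Little's Law: L = lambda * W
= 5.0500 * 3.6600
= 18.4830

18.4830


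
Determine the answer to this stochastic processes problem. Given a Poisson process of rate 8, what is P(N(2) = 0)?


P(N(t)=k) = (lambda*t)^k * exp(-lambda*t) / k!
lambda*t = 16
= 16^0 * exp(-16) / 0!
= 1 * 1.1254e-07 / 1
= 1.1254e-07

1.1254e-07


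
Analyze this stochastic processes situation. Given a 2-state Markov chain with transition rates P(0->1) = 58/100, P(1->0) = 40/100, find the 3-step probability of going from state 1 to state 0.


Computing P^3 by matrix multiplication.
P = [[0.4200, 0.5800], [0.4000, 0.6000]]
After raising P to the power 3:
P^3(1,0) = 0.4082

0.4082


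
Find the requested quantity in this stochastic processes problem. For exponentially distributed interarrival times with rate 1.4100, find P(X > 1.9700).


P(X > t) = exp(-lambda * t)
= exp(-1.4100 * 1.9700)
= exp(-2.7777) = 0.0622

0.0622


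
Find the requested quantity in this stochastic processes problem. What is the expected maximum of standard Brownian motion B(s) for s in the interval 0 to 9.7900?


E(max B(s)) = sqrt(2t/pi)
= sqrt(2*9.7900/pi)
= sqrt(6.2325)
= 2.4965

2.4965


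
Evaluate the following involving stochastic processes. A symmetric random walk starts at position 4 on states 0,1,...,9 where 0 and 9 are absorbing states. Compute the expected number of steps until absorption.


For symmetric RW on 0,...,N with absorbing barriers, E(i) = i*(N-i)
E(4) = 4 * 5 = 20

20


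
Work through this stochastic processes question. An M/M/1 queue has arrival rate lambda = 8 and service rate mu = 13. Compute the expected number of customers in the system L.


rho = 8/13 = 0.6154
L = rho/(1-rho)
= 0.6154/0.3846
= 1.6000

1.6000


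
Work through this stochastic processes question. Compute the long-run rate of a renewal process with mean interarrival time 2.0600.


Long-run renewal rate = 1/E(X)
= 1/2.0600
= 0.4854

0.4854


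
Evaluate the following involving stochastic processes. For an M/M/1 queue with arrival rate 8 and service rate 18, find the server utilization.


rho = lambda/mu
= 8/18
= 0.4444

0.4444


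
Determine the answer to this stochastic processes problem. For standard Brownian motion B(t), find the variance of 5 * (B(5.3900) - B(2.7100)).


Var(alpha*(B(t)-B(s))) = alpha^2 * (t-s)
= 5^2 * (5.3900 - 2.7100)
= 25 * 2.6800
= 67.0000

67.0000


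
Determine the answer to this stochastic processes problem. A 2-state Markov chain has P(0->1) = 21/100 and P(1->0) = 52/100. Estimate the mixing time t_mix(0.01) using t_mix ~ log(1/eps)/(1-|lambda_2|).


lambda_2 = |1 - p01 - p10| = |1 - 0.2100 - 0.5200| = 0.2700
t_mix ~ log(1/eps)/(1 - |lambda_2|)
= log(100)/(1 - 0.2700) = 4.6052/0.7300
= 6.3085

6.3085


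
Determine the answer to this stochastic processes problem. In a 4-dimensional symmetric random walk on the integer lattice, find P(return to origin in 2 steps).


P(return in 2 steps) = P(reverse first step) = 1/(2d)
= 1/8
= 0.1250

0.1250


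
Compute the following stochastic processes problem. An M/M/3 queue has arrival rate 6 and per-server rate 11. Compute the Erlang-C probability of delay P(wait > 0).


a = lambda/mu = 0.5455
rho = a/c = 0.1818
Erlang-C formula applied:
C(c,a) = 0.0191

0.0191


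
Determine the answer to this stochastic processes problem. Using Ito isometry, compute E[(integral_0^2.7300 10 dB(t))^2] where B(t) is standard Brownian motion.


By Ito isometry: E[(int f dB)^2] = int f^2 dt
= 10^2 * 2.7300
= 100 * 2.7300 = 273.0000

273.0000


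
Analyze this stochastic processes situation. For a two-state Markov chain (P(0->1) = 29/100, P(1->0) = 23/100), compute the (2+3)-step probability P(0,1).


P^5 = P^2 * P^3
Computing via matrix multiplication of the transition matrix.
Entry (0,1) of P^5 = 0.5435

0.5435


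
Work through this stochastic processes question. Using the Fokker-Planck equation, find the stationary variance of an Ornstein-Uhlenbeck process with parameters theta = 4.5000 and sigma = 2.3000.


Stationary variance = sigma^2 / (2*theta)
= 2.3000^2 / (2*4.5000)
= 5.2900 / 9.0000
= 0.5878

0.5878


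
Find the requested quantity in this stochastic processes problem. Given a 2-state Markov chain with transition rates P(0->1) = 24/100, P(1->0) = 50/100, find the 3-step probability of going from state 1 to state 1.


Computing P^3 by matrix multiplication.
P = [[0.7600, 0.2400], [0.5000, 0.5000]]
After raising P to the power 3:
P^3(1,1) = 0.3362

0.3362


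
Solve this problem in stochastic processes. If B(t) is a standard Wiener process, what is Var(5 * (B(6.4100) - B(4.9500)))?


Var(alpha*(B(t)-B(s))) = alpha^2 * (t-s)
= 5^2 * (6.4100 - 4.9500)
= 25 * 1.4600
= 36.5000

36.5000


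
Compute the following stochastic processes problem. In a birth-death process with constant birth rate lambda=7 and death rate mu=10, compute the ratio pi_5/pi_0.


For birth-death process, pi_n/pi_0 = (lambda/mu)^n
= (7/10)^5
= 0.1681

0.1681


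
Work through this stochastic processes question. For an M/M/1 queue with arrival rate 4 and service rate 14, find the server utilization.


rho = lambda/mu
= 4/14
= 0.2857

0.2857


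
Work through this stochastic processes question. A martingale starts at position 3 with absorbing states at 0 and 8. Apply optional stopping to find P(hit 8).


By optional stopping theorem: E(M at tau) = M(0) = 3
P(hit 8)*8 + P(hit 0)*0 = 3
P(hit 8) = (3 - 0)/(8 - 0) = 3/8 = 0.3750

0.3750


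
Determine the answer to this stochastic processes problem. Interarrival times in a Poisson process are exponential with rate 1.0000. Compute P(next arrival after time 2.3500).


P(X > t) = exp(-lambda * t)
= exp(-1.0000 * 2.3500)
= exp(-2.3500) = 0.0954

0.0954


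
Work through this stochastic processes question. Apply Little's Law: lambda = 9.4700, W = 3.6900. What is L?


Little's Law: L = lambda * W
= 9.4700 * 3.6900
= 34.9443

34.9443


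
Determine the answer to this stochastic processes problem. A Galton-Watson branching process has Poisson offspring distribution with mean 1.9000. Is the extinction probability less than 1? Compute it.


Since mu = 1.9000 > 1, extinction prob q < 1.
Solve s = exp(mu*(s-1)) iteratively.
q = 0.2328

0.2328


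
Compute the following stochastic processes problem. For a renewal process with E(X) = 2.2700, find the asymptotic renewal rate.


Long-run renewal rate = 1/E(X)
= 1/2.2700
= 0.4405

0.4405


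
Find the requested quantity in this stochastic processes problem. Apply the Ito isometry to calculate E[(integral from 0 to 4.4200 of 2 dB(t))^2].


By Ito isometry: E[(int f dB)^2] = int f^2 dt
= 2^2 * 4.4200
= 4 * 4.4200 = 17.6800

17.6800


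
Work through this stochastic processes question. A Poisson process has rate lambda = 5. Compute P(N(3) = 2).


P(N(t)=k) = (lambda*t)^k * exp(-lambda*t) / k!
lambda*t = 15
= 15^2 * exp(-15) / 2!
= 225 * 3.0590e-07 / 2
= 3.4414e-05

3.4414e-05


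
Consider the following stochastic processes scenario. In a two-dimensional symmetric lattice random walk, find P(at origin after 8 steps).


P = C(8,4)^2 / 4^8
= 70^2 / 65536
= 4900 / 65536
= 0.0748

0.0748


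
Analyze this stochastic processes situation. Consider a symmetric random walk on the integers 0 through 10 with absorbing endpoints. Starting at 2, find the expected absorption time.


For symmetric RW on 0,...,N with absorbing barriers, E(i) = i*(N-i)
E(2) = 2 * 8 = 16

16


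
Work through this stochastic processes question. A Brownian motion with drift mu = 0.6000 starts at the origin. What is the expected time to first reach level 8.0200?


Expected first passage time = a/mu
= 8.0200/0.6000
= 13.3667

13.3667


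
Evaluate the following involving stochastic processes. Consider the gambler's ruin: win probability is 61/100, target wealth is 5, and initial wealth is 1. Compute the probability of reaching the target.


Gambler's ruin formula:
r = q/p = 0.3900/0.6100 = 0.6393
P(win) = (1 - r^i)/(1 - r^N)
= (1 - 0.6393^1)/(1 - 0.6393^5)
= 0.4038

0.4038


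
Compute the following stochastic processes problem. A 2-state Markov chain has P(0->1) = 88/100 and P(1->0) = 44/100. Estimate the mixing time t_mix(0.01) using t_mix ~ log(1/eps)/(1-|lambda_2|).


lambda_2 = |1 - p01 - p10| = |1 - 0.8800 - 0.4400| = 0.3200
t_mix ~ log(1/eps)/(1 - |lambda_2|)
= log(100)/(1 - 0.3200) = 4.6052/0.6800
= 6.7723

6.7723


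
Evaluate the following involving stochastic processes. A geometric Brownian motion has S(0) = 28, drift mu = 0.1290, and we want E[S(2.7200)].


E[S(t)] = S(0) * exp(mu * t)
= 28 * exp(0.1290 * 2.7200)
= 28 * 1.4203
= 39.7689

39.7689


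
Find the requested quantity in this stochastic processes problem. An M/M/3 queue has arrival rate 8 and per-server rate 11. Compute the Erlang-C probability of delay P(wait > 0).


a = lambda/mu = 0.7273
rho = a/c = 0.2424
Erlang-C formula applied:
C(c,a) = 0.0408

0.0408


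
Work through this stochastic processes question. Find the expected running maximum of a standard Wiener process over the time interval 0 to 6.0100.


E(max B(s)) = sqrt(2t/pi)
= sqrt(2*6.0100/pi)
= sqrt(3.8261)
= 1.9560

1.9560


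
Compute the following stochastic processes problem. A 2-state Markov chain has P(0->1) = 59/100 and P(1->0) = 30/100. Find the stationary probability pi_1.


Stationary distribution: pi_0 = p10/(p01+p10), pi_1 = p01/(p01+p10)
p01 = 0.5900, p10 = 0.3000
pi_1 = 0.6629

0.6629


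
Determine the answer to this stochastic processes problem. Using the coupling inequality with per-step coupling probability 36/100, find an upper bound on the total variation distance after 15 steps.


TV distance bound <= (1-delta)^n
= (1 - 0.3600)^15
= 0.6400^15
= 0.0012

0.0012


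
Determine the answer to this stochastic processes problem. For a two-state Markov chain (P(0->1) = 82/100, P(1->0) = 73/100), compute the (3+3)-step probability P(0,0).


P^6 = P^3 * P^3
Computing via matrix multiplication of the transition matrix.
Entry (0,0) of P^6 = 0.4856

0.4856


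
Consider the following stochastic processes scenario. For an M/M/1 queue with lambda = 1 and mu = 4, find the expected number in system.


rho = 1/4 = 0.2500
L = rho/(1-rho)
= 0.2500/0.7500
= 0.3333

0.3333


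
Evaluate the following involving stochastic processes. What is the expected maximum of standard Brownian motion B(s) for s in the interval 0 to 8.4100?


E(max B(s)) = sqrt(2t/pi)
= sqrt(2*8.4100/pi)
= sqrt(5.3540)
= 2.3139

2.3139


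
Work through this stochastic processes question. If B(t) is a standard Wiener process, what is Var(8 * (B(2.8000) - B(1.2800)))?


Var(alpha*(B(t)-B(s))) = alpha^2 * (t-s)
= 8^2 * (2.8000 - 1.2800)
= 64 * 1.5200
= 97.2800

97.2800


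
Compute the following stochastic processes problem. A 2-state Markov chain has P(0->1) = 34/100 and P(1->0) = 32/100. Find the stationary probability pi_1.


Stationary distribution: pi_0 = p10/(p01+p10), pi_1 = p01/(p01+p10)
p01 = 0.3400, p10 = 0.3200
pi_1 = 0.5152

0.5152


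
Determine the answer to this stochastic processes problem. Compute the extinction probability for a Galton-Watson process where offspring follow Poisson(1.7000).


Since mu = 1.7000 > 1, extinction prob q < 1.
Solve s = exp(mu*(s-1)) iteratively.
q = 0.3088

0.3088


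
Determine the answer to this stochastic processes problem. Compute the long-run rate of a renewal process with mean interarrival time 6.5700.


Long-run renewal rate = 1/E(X)
= 1/6.5700
= 0.1522

0.1522


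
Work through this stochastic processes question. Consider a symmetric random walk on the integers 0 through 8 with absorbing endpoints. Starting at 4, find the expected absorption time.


For symmetric RW on 0,...,N with absorbing barriers, E(i) = i*(N-i)
E(4) = 4 * 4 = 16

16


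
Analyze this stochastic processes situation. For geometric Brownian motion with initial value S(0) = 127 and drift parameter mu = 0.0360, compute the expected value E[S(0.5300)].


E[S(t)] = S(0) * exp(mu * t)
= 127 * exp(0.0360 * 0.5300)
= 127 * 1.0193
= 129.4464

129.4464


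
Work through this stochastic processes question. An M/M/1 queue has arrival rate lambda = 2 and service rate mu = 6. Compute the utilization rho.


rho = lambda/mu
= 2/6
= 0.3333

0.3333


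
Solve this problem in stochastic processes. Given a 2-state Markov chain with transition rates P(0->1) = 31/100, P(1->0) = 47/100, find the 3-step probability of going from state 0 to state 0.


Computing P^3 by matrix multiplication.
P = [[0.6900, 0.3100], [0.4700, 0.5300]]
After raising P to the power 3:
P^3(0,0) = 0.6068

0.6068


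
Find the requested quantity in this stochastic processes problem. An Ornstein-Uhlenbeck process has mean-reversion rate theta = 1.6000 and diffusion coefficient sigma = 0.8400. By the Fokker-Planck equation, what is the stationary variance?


Stationary variance = sigma^2 / (2*theta)
= 0.8400^2 / (2*1.6000)
= 0.7056 / 3.2000
= 0.2205

0.2205


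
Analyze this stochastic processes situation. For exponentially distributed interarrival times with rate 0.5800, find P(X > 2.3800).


P(X > t) = exp(-lambda * t)
= exp(-0.5800 * 2.3800)
= exp(-1.3804) = 0.2515

0.2515


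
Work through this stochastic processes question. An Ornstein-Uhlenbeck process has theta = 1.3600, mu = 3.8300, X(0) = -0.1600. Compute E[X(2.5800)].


E[X(t)] = mu + (X(0) - mu)*exp(-theta*t)
= 3.8300 + (-0.1600 - 3.8300)*exp(-1.3600*2.5800)
= 3.8300 + -3.9900 * 0.0299
= 3.7106

3.7106


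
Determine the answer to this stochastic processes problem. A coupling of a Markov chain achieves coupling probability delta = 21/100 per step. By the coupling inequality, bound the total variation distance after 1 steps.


TV distance bound <= (1-delta)^n
= (1 - 0.2100)^1
= 0.7900^1
= 0.7900

0.7900


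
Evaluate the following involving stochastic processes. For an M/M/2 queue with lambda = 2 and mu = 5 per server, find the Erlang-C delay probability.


a = lambda/mu = 0.4000
rho = a/c = 0.2000
Erlang-C formula applied:
C(c,a) = 0.0667

0.0667


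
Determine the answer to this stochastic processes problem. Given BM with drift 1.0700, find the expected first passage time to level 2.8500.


Expected first passage time = a/mu
= 2.8500/1.0700
= 2.6636

2.6636


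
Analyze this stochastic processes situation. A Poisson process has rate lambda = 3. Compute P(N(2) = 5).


P(N(t)=k) = (lambda*t)^k * exp(-lambda*t) / k!
lambda*t = 6
= 6^5 * exp(-6) / 5!
= 7776 * 0.0025 / 120
= 0.1606

0.1606


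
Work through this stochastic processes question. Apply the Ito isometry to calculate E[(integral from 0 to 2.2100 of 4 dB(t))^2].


By Ito isometry: E[(int f dB)^2] = int f^2 dt
= 4^2 * 2.2100
= 16 * 2.2100 = 35.3600

35.3600


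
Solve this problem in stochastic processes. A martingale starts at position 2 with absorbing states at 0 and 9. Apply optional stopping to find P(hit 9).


By optional stopping theorem: E(M at tau) = M(0) = 2
P(hit 9)*9 + P(hit 0)*0 = 2
P(hit 9) = (2 - 0)/(9 - 0) = 2/9 = 0.2222

0.2222


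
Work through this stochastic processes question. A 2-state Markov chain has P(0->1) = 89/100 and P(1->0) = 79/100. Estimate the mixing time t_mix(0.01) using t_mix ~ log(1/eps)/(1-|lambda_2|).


lambda_2 = |1 - p01 - p10| = |1 - 0.8900 - 0.7900| = 0.6800
t_mix ~ log(1/eps)/(1 - |lambda_2|)
= log(100)/(1 - 0.6800) = 4.6052/0.3200
= 14.3912

14.3912


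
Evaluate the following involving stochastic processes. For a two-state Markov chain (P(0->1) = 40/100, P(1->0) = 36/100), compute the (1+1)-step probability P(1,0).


P^2 = P^1 * P^1
Computing via matrix multiplication of the transition matrix.
Entry (1,0) of P^2 = 0.4464

0.4464


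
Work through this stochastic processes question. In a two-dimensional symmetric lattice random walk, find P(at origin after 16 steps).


P = C(16,8)^2 / 4^16
= 12870^2 / 4294967296
= 165636900 / 4294967296
= 0.0386

0.0386


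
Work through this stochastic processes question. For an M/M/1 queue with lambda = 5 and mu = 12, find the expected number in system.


rho = 5/12 = 0.4167
L = rho/(1-rho)
= 0.4167/0.5833
= 0.7143

0.7143


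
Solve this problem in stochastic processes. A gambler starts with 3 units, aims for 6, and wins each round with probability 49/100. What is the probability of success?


Gambler's ruin formula:
r = q/p = 0.5100/0.4900 = 1.0408
P(win) = (1 - r^i)/(1 - r^N)
= (1 - 1.0408^3)/(1 - 1.0408^6)
= 0.4700

0.4700


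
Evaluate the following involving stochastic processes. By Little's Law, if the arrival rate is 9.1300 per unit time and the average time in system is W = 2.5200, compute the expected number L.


Little's Law: L = lambda * W
= 9.1300 * 2.5200
= 23.0076

23.0076


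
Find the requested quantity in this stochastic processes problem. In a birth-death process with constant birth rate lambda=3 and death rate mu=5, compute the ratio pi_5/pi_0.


For birth-death process, pi_n/pi_0 = (lambda/mu)^n
= (3/5)^5
= 0.0778

0.0778


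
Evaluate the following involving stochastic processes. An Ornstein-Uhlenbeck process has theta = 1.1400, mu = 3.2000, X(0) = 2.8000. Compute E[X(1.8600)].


E[X(t)] = mu + (X(0) - mu)*exp(-theta*t)
= 3.2000 + (2.8000 - 3.2000)*exp(-1.1400*1.8600)
= 3.2000 + -0.4000 * 0.1200
= 3.1520

3.1520


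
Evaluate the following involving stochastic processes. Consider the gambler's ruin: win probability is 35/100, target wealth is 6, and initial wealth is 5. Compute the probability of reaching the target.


Gambler's ruin formula:
r = q/p = 0.6500/0.3500 = 1.8571
P(win) = (1 - r^i)/(1 - r^N)
= (1 - 1.8571^5)/(1 - 1.8571^6)
= 0.5269

0.5269


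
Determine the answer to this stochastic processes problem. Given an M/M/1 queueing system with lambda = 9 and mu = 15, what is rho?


rho = lambda/mu
= 9/15
= 0.6000

0.6000


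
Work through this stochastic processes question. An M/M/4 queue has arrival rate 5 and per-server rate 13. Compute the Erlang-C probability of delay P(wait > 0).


a = lambda/mu = 0.3846
rho = a/c = 0.0962
Erlang-C formula applied:
C(c,a) = 6.8669e-04

6.8669e-04


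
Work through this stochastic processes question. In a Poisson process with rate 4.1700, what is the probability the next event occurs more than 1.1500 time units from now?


P(X > t) = exp(-lambda * t)
= exp(-4.1700 * 1.1500)
= exp(-4.7955) = 0.0083

0.0083


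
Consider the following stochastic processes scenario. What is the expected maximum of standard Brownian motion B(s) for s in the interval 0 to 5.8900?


E(max B(s)) = sqrt(2t/pi)
= sqrt(2*5.8900/pi)
= sqrt(3.7497)
= 1.9364

1.9364


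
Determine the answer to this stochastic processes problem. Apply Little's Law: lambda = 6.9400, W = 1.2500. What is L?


Little's Law: L = lambda * W
= 6.9400 * 1.2500
= 8.6750

8.6750


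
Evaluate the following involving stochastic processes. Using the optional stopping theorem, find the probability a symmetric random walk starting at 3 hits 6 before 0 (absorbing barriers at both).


By optional stopping theorem: E(M at tau) = M(0) = 3
P(hit 6)*6 + P(hit 0)*0 = 3
P(hit 6) = (3 - 0)/(6 - 0) = 1/2 = 0.5000

0.5000


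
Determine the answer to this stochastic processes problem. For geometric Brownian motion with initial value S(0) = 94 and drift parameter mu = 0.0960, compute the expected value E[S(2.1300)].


E[S(t)] = S(0) * exp(mu * t)
= 94 * exp(0.0960 * 2.1300)
= 94 * 1.2269
= 115.3274

115.3274


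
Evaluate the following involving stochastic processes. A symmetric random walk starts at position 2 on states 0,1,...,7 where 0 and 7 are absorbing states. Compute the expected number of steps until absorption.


For symmetric RW on 0,...,N with absorbing barriers, E(i) = i*(N-i)
E(2) = 2 * 5 = 10

10


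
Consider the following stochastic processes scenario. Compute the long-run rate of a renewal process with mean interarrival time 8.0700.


Long-run renewal rate = 1/E(X)
= 1/8.0700
= 0.1239

0.1239


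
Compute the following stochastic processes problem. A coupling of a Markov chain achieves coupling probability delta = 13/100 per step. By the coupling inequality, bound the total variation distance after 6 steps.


TV distance bound <= (1-delta)^n
= (1 - 0.1300)^6
= 0.8700^6
= 0.4336

0.4336


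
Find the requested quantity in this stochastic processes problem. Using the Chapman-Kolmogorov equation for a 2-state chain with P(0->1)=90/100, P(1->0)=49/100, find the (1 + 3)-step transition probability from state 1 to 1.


P^4 = P^1 * P^3
Computing via matrix multiplication of the transition matrix.
Entry (1,1) of P^4 = 0.6556

0.6556


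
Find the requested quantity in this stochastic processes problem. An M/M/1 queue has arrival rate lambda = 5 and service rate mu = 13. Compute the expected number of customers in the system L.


rho = 5/13 = 0.3846
L = rho/(1-rho)
= 0.3846/0.6154
= 0.6250

0.6250


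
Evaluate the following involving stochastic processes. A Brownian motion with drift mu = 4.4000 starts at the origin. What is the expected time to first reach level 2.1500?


Expected first passage time = a/mu
= 2.1500/4.4000
= 0.4886

0.4886


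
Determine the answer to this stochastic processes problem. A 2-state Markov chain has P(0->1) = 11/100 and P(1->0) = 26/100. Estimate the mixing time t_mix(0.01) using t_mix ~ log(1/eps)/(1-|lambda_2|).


lambda_2 = |1 - p01 - p10| = |1 - 0.1100 - 0.2600| = 0.6300
t_mix ~ log(1/eps)/(1 - |lambda_2|)
= log(100)/(1 - 0.6300) = 4.6052/0.3700
= 12.4464

12.4464


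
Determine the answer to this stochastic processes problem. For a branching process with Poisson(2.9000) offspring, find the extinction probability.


Since mu = 2.9000 > 1, extinction prob q < 1.
Solve s = exp(mu*(s-1)) iteratively.
q = 0.0668

0.0668


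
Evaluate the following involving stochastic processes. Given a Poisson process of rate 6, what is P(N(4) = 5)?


P(N(t)=k) = (lambda*t)^k * exp(-lambda*t) / k!
lambda*t = 24
= 24^5 * exp(-24) / 5!
= 7962624 * 3.7751e-11 / 120
= 2.5050e-06

2.5050e-06


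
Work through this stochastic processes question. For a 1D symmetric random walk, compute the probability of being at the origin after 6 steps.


P(S(6) = 0) = C(6,3) / 4^3
= 20 / 64
= 0.3125

0.3125


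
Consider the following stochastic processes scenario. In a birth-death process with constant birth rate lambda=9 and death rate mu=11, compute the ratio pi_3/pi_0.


For birth-death process, pi_n/pi_0 = (lambda/mu)^n
= (9/11)^3
= 0.5477

0.5477


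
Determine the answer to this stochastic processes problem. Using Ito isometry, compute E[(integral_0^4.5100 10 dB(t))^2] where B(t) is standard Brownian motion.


By Ito isometry: E[(int f dB)^2] = int f^2 dt
= 10^2 * 4.5100
= 100 * 4.5100 = 451.0000

451.0000


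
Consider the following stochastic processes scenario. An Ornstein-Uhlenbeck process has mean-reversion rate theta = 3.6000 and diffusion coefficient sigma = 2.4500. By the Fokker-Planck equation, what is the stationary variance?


Stationary variance = sigma^2 / (2*theta)
= 2.4500^2 / (2*3.6000)
= 6.0025 / 7.2000
= 0.8337

0.8337


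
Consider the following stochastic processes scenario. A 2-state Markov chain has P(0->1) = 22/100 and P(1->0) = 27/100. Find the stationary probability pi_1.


Stationary distribution: pi_0 = p10/(p01+p10), pi_1 = p01/(p01+p10)
p01 = 0.2200, p10 = 0.2700
pi_1 = 0.4490

0.4490


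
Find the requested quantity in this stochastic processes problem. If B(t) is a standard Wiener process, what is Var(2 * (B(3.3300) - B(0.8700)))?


Var(alpha*(B(t)-B(s))) = alpha^2 * (t-s)
= 2^2 * (3.3300 - 0.8700)
= 4 * 2.4600
= 9.8400

9.8400


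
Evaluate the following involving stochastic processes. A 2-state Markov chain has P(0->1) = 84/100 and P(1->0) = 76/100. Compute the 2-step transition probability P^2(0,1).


Computing P^2 by matrix multiplication.
P = [[0.1600, 0.8400], [0.7600, 0.2400]]
After raising P to the power 2:
P^2(0,1) = 0.3360

0.3360


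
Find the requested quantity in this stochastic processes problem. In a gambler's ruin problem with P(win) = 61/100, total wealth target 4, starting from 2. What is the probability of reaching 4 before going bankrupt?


Gambler's ruin formula:
r = q/p = 0.3900/0.6100 = 0.6393
P(win) = (1 - r^i)/(1 - r^N)
= (1 - 0.6393^2)/(1 - 0.6393^4)
= 0.7098

0.7098


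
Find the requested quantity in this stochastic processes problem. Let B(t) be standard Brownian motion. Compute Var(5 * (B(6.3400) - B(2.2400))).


Var(alpha*(B(t)-B(s))) = alpha^2 * (t-s)
= 5^2 * (6.3400 - 2.2400)
= 25 * 4.1000
= 102.5000

102.5000


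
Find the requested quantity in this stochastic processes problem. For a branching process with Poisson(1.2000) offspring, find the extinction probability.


Since mu = 1.2000 > 1, extinction prob q < 1.
Solve s = exp(mu*(s-1)) iteratively.
q = 0.6863

0.6863


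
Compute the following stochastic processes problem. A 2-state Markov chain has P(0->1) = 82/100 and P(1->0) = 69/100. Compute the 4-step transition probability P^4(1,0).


Computing P^4 by matrix multiplication.
P = [[0.1800, 0.8200], [0.6900, 0.3100]]
After raising P to the power 4:
P^4(1,0) = 0.4260

0.4260


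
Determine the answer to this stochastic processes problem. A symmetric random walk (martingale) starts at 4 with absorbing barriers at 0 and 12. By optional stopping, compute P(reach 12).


By optional stopping theorem: E(M at tau) = M(0) = 4
P(hit 12)*12 + P(hit 0)*0 = 4
P(hit 12) = (4 - 0)/(12 - 0) = 1/3 = 0.3333

0.3333


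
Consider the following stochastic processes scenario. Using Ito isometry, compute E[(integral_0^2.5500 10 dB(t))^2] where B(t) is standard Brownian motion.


By Ito isometry: E[(int f dB)^2] = int f^2 dt
= 10^2 * 2.5500
= 100 * 2.5500 = 255.0000

255.0000


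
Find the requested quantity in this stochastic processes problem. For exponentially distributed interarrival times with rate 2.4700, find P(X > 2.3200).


P(X > t) = exp(-lambda * t)
= exp(-2.4700 * 2.3200)
= exp(-5.7304) = 0.0032

0.0032


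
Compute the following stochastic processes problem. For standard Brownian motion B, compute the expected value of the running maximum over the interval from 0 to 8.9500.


E(max B(s)) = sqrt(2t/pi)
= sqrt(2*8.9500/pi)
= sqrt(5.6977)
= 2.3870

2.3870


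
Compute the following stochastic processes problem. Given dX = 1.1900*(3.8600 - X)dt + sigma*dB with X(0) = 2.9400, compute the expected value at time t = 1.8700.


E[X(t)] = mu + (X(0) - mu)*exp(-theta*t)
= 3.8600 + (2.9400 - 3.8600)*exp(-1.1900*1.8700)
= 3.8600 + -0.9200 * 0.1080
= 3.7606

3.7606


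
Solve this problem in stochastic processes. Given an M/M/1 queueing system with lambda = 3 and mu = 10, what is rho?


rho = lambda/mu
= 3/10
= 0.3000

0.3000


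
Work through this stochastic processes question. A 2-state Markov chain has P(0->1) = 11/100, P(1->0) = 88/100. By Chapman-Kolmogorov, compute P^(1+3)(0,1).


P^4 = P^1 * P^3
Computing via matrix multiplication of the transition matrix.
Entry (0,1) of P^4 = 0.1111

0.1111


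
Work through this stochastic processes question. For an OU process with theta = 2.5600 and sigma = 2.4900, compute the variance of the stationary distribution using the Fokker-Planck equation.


Stationary variance = sigma^2 / (2*theta)
= 2.4900^2 / (2*2.5600)
= 6.2001 / 5.1200
= 1.2110

1.2110


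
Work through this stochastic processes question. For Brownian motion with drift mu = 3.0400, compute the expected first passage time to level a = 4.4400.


Expected first passage time = a/mu
= 4.4400/3.0400
= 1.4605

1.4605


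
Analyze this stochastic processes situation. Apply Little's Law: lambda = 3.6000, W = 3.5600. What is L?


Little's Law: L = lambda * W
= 3.6000 * 3.5600
= 12.8160

12.8160


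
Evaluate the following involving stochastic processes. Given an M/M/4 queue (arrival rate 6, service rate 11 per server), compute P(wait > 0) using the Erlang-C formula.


a = lambda/mu = 0.5455
rho = a/c = 0.1364
Erlang-C formula applied:
C(c,a) = 0.0025

0.0025


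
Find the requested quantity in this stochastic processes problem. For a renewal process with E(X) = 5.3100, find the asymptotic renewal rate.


Long-run renewal rate = 1/E(X)
= 1/5.3100
= 0.1883

0.1883


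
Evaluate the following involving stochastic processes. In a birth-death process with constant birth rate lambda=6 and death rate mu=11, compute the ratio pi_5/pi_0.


For birth-death process, pi_n/pi_0 = (lambda/mu)^n
= (6/11)^5
= 0.0483

0.0483


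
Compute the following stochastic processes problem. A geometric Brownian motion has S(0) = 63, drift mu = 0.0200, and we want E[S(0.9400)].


E[S(t)] = S(0) * exp(mu * t)
= 63 * exp(0.0200 * 0.9400)
= 63 * 1.0190
= 64.1956

64.1956


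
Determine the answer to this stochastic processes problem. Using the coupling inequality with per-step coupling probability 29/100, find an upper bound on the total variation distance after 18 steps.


TV distance bound <= (1-delta)^n
= (1 - 0.2900)^18
= 0.7100^18
= 0.0021

0.0021


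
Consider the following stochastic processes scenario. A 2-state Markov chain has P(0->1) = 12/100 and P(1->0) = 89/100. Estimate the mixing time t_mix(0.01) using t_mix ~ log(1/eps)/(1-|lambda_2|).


lambda_2 = |1 - p01 - p10| = |1 - 0.1200 - 0.8900| = 0.0100
t_mix ~ log(1/eps)/(1 - |lambda_2|)
= log(100)/(1 - 0.0100) = 4.6052/0.9900
= 4.6517

4.6517
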